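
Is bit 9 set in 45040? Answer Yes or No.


0b1010111111110000, bit 9 = 1. Yes

Yes


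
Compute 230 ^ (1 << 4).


230 ^ (1 << 4) = 230 ^ 16 = 246

246


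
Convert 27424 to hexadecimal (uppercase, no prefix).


27424 = 6B20 hex

6B20


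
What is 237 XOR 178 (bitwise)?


0b11101101 ^ 0b10110010 = 0b1011111 = 95

95


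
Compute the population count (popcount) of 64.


0b1000000 has 1 set bits

1


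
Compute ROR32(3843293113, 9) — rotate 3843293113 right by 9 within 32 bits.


Rotate 0b11100101000100111111111110111001 right by 9 (32-bit) = 0b11011100111100101000100111111111 = 3706882559

3706882559


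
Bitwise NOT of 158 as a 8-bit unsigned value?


~0b10011110 = 0b1100001 = 97 (8-bit unsigned)

97


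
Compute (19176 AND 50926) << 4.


Step 1: 19176 & 50926 = 17128
Step 2: 17128 << 4 = 274048

274048


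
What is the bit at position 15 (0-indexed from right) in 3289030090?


0b11000100000010101001110111001010, position 15 = 1

1


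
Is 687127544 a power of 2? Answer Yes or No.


0b101000111101001011101111111000. Multiple bits set => No

No


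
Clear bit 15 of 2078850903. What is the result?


2078850903 & ~(1 << 15) = 2078818135

2078818135


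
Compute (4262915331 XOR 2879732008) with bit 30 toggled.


Step 1: 4262915331 ^ 2879732008 = 1437848619
Step 2: 1437848619 ^ (1 << 30) = 1437848619 ^ 1073741824 = 364106795

364106795


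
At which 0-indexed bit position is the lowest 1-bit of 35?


0b100011. Lowest set bit at position 0

0


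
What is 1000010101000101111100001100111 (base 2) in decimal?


1000010101000101111100001100111 in decimal = 1117976679

1117976679


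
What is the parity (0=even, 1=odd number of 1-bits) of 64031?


0b1111101000011111 has 11 ones => parity 1

1


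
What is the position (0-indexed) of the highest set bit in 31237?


0b111101000000101. Highest set bit at position 14

14


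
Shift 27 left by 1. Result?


0b11011 << 1 = 0b110110 = 54

54


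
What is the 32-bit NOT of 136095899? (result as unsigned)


~0b1000000111001010100010011011 = 0b11110111111000110101011101100100 = 4158871396 (32-bit unsigned)

4158871396


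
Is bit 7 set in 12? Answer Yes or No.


0b1100, bit 7 = 0. No

No


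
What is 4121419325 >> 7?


0b11110101101001111101111000111101 >> 7 = 0b1111010110100111110111100 = 32198588

32198588


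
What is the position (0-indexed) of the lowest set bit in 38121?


0b1001010011101001. Lowest set bit at position 0

0


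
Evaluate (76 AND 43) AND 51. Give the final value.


Step 1: 76 & 43 = 8
Step 2: 8 & 51 = 0

0


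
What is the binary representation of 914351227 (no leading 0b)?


914351227 = 110110011111111110010001111011 in binary

110110011111111110010001111011


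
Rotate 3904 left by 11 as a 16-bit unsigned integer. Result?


Rotate 0b111101000000 left by 11 (16-bit) = 0b1111010 = 122

122


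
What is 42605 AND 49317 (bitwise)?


0b1010011001101101 & 0b1100000010100101 = 0b1000000000100101 = 32805

32805


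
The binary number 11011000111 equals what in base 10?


11011000111 in decimal = 1735

1735


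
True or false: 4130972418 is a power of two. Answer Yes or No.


0b11110110001110011010001100000010. Multiple bits set => No

No


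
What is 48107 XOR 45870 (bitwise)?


0b1011101111101011 ^ 0b1011001100101110 = 0b100011000101 = 2245

2245


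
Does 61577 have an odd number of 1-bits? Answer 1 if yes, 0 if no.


0b1111000010001001 has 7 ones => parity 1

1


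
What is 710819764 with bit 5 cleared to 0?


710819764 & ~(1 << 5) = 710819732

710819732


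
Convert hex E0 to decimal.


E0 hex = 224 decimal

224


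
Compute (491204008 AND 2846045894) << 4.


Step 1: 491204008 & 2846045894 = 151200896
Step 2: 151200896 << 4 = 2419214336

2419214336


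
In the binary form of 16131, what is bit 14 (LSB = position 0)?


0b11111100000011, position 14 = 0

0


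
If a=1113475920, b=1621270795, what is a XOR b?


1113475920 ^ 1621270795 = 587000411

587000411


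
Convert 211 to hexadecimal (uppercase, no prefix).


211 = D3 hex

D3


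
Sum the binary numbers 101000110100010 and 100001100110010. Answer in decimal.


101000110100010 + 100001100110010 = 1001010011010100 = 38100

38100


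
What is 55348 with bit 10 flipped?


55348 ^ (1 << 10) = 55348 ^ 1024 = 56372

56372


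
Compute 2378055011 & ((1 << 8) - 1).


2378055011 & 255 = 99

99


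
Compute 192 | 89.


0b11000000 | 0b1011001 = 0b11011001 = 217

217


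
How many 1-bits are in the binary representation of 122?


0b1111010 has 5 set bits

5


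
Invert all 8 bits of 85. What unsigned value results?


85 ^ 255 = 170

170


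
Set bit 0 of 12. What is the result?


12 | (1 << 0) = 12 | 1 = 13

13


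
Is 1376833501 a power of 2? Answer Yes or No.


0b1010010000100001100111111011101. Multiple bits set => No

No


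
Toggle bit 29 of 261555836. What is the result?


261555836 ^ (1 << 29) = 261555836 ^ 536870912 = 798426748

798426748


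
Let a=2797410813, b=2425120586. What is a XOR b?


2797410813 ^ 2425120586 = 909213367

909213367


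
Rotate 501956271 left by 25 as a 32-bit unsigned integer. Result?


Rotate 0b11101111010110011111010101111 left by 25 (32-bit) = 0b1011110001110111101011001111101 = 1580979837

1580979837


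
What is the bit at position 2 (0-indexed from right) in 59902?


0b1110100111111110, position 2 = 1

1


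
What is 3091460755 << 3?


0b10111000010000111111001010010011 << 3 = 0b10111000010000111111001010010011000 = 24731686040

24731686040


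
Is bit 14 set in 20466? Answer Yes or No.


0b100111111110010, bit 14 = 1. Yes

Yes


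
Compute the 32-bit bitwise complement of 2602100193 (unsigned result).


~0b10011011000110001110010111100001 = 0b1100100111001110001101000011110 = 1692867102 (32-bit unsigned)

1692867102


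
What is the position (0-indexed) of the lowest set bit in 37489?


0b1001001001110001. Lowest set bit at position 0

0


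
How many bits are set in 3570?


0b110111110010 has 8 set bits

8


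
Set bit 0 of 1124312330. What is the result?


1124312330 | (1 << 0) = 1124312330 | 1 = 1124312331

1124312331


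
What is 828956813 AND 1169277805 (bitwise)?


0b110001011010001110000010001101 & 0b1000101101100011100001101101101 = 0b1001000001100000000001101 = 18923533

18923533


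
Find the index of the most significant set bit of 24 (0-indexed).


0b11000. Highest set bit at position 4

4


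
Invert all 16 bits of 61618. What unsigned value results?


61618 ^ 65535 = 3917

3917


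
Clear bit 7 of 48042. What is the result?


48042 & ~(1 << 7) = 47914

47914


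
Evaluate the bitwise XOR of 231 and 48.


0b11100111 ^ 0b110000 = 0b11010111 = 215

215


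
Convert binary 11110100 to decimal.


11110100 in decimal = 244

244


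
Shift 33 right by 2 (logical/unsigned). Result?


0b100001 >> 2 = 0b1000 = 8

8


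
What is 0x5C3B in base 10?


5C3B hex = 23611 decimal

23611


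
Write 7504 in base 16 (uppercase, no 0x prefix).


7504 = 1D50 hex

1D50


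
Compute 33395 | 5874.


0b1000001001110011 | 0b1011011110010 = 0b1001011011110011 = 38643

38643


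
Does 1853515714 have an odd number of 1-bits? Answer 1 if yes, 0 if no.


0b1101110011110100110011111000010 has 18 ones => parity 0

0


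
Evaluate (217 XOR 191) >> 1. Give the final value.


Step 1: 217 ^ 191 = 102
Step 2: 102 >> 1 = 51

51


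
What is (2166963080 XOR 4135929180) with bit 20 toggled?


Step 1: 2166963080 ^ 4135929180 = 2007793364
Step 2: 2007793364 ^ (1 << 20) = 2007793364 ^ 1048576 = 2008841940

2008841940


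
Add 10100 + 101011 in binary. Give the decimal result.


10100 + 101011 = 111111 = 63

63


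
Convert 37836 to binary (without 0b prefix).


37836 = 1001001111001100 in binary

1001001111001100


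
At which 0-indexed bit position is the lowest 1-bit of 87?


0b1010111. Lowest set bit at position 0

0


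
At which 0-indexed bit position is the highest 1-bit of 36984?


0b1001000001111000. Highest set bit at position 15

15


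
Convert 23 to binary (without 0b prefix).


23 = 10111 in binary

10111


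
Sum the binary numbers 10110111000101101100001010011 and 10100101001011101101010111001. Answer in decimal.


10110111000101101100001010011 + 10100101001011101101010111001 = 101011100010001011001100001100 = 730379020

730379020


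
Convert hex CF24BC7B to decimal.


CF24BC7B hex = 3475291259 decimal

3475291259


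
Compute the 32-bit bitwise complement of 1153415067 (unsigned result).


~0b1000100101111111011011110011011 = 0b10111011010000000100100001100100 = 3141552228 (32-bit unsigned)

3141552228


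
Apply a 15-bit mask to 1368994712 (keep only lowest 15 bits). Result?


1368994712 & 32767 = 13208

13208


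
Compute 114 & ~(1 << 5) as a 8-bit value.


114 & ~(1 << 5) = 82

82


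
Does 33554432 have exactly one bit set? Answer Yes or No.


0b10000000000000000000000000. Only one bit set => Yes

Yes


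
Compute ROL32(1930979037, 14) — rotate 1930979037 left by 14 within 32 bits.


Rotate 0b1110011000110000110011011011101 left by 14 (32-bit) = 0b11001101101110101110011000110 = 431447238

431447238


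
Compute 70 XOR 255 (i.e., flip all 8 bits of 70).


70 ^ 255 = 185

185


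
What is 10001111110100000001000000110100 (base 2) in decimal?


10001111110100000001000000110100 in decimal = 2412777524

2412777524


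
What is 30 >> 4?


0b11110 >> 4 = 0b1 = 1

1


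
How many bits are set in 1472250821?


0b1010111110000001100001111000101 has 15 set bits

15


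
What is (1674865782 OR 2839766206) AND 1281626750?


Step 1: 1674865782 | 2839766206 = 3956763902
Step 2: 3956763902 & 1281626750 = 1212416126

1212416126


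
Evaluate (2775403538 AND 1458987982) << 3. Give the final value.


Step 1: 2775403538 & 1458987982 = 73678850
Step 2: 73678850 << 3 = 589430800

589430800


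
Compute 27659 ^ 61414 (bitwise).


0b110110000001011 ^ 0b1110111111100110 = 0b1000001111101101 = 33773

33773


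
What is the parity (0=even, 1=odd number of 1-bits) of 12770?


0b11000111100010 has 7 ones => parity 1

1


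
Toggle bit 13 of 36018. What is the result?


36018 ^ (1 << 13) = 36018 ^ 8192 = 44210

44210


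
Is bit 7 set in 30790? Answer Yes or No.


0b111100001000110, bit 7 = 0. No

No


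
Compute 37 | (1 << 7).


37 | (1 << 7) = 37 | 128 = 165

165


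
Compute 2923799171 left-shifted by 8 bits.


0b10101110010001011010001010000011 << 8 = 0b1010111001000101101000101000001100000000 = 748492587776

748492587776


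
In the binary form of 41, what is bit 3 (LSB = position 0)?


0b101001, position 3 = 1

1


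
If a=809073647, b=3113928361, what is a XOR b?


809073647 ^ 3113928361 = 2309209414

2309209414


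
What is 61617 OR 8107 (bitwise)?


0b1111000010110001 | 0b1111110101011 = 0b1111111110111011 = 65467

65467


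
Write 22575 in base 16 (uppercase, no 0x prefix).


22575 = 582F hex

582F


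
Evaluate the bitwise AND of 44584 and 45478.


0b1010111000101000 & 0b1011000110100110 = 0b1010000000100000 = 40992

40992


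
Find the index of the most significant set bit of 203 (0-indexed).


0b11001011. Highest set bit at position 7

7


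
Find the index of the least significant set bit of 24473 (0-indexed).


0b101111110011001. Lowest set bit at position 0

0


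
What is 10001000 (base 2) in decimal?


10001000 in decimal = 136

136


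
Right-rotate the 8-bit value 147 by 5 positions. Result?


Rotate 0b10010011 right by 5 (8-bit) = 0b10011100 = 156

156


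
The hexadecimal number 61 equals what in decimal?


61 hex = 97 decimal

97


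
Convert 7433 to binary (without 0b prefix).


7433 = 1110100001001 in binary

1110100001001


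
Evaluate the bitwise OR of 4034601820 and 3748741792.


0b11110000011110110010001101011100 | 0b11011111011100010100001010100000 = 0b11111111011110110110001111111100 = 4286276604

4286276604


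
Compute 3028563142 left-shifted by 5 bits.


0b10110100100001000011010011000110 << 5 = 0b1011010010000100001101001100011000000 = 96914020544

96914020544


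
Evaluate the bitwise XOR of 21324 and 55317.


0b101001101001100 ^ 0b1101100000010101 = 0b1000101101011001 = 35673

35673


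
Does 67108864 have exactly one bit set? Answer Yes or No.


0b100000000000000000000000000. Only one bit set => Yes

Yes


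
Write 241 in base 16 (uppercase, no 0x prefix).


241 = F1 hex

F1


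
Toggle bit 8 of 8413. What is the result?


8413 ^ (1 << 8) = 8413 ^ 256 = 8669

8669


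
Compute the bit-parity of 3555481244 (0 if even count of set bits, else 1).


0b11010011111011000101011010011100 has 18 ones => parity 0

0


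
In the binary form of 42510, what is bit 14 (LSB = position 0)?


0b1010011000001110, position 14 = 0

0


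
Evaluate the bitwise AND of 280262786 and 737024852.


0b10000101101000111100010000010 & 0b101011111011100001101101010100 = 0b101001000001100000000000 = 10754048

10754048


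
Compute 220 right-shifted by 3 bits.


0b11011100 >> 3 = 0b11011 = 27

27


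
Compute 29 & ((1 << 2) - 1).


29 & 3 = 1

1


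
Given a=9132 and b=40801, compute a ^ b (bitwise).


9132 ^ 40801 = 48333

48333


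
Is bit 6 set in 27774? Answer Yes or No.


0b110110001111110, bit 6 = 1. Yes

Yes


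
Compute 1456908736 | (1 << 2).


1456908736 | (1 << 2) = 1456908736 | 4 = 1456908740

1456908740


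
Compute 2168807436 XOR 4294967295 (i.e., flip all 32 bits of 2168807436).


2168807436 ^ 4294967295 = 2126159859

2126159859


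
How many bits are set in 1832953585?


0b1101101010000001010011011110001 has 15 set bits

15


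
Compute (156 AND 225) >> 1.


Step 1: 156 & 225 = 128
Step 2: 128 >> 1 = 64

64


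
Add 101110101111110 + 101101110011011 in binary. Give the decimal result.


101110101111110 + 101101110011011 = 1011100100011001 = 47385

47385


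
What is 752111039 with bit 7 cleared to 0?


752111039 & ~(1 << 7) = 752110911

752110911


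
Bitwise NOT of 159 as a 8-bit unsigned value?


~0b10011111 = 0b1100000 = 96 (8-bit unsigned)

96


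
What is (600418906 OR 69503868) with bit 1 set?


Step 1: 600418906 | 69503868 = 669887358
Step 2: 669887358 | (1 << 1) = 669887358 | 2 = 669887358

669887358


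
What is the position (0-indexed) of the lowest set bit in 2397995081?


0b10001110111011101000000001001001. Lowest set bit at position 0

0


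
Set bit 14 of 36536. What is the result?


36536 | (1 << 14) = 36536 | 16384 = 52920

52920


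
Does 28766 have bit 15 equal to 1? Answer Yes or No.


0b111000001011110, bit 15 = 0. No

No


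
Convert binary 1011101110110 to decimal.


1011101110110 in decimal = 6006

6006


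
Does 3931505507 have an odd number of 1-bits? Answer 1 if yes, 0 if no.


0b11101010010101100000001101100011 has 15 ones => parity 1

1


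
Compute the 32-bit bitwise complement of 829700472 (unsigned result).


~0b110001011101000011100101111000 = 0b11001110100010111100011010000111 = 3465266823 (32-bit unsigned)

3465266823


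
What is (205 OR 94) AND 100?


Step 1: 205 | 94 = 223
Step 2: 223 & 100 = 68

68


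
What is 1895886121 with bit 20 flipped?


1895886121 ^ (1 << 20) = 1895886121 ^ 1048576 = 1896934697

1896934697


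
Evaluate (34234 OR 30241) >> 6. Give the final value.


Step 1: 34234 | 30241 = 63419
Step 2: 63419 >> 6 = 990

990


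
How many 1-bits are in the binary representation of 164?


0b10100100 has 3 set bits

3


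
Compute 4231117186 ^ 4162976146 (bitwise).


0b11111100001100011011100110000010 ^ 0b11111000001000011111100110010010 = 0b100000100000100000000010000 = 68173840

68173840


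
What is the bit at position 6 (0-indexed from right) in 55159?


0b1101011101110111, position 6 = 1

1


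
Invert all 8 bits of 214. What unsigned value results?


214 ^ 255 = 41

41


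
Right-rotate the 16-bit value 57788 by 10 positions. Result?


Rotate 0b1110000110111100 right by 10 (16-bit) = 0b110111100111000 = 28472

28472


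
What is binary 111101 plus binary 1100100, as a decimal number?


111101 + 1100100 = 10100001 = 161

161


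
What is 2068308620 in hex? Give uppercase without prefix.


2068308620 = 7B47E28C hex

7B47E28C


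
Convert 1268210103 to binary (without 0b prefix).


1268210103 = 1001011100101110101100110110111 in binary

1001011100101110101100110110111


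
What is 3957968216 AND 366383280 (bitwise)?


0b11101011111010011100110101011000 & 0b10101110101101001000010110000 = 0b1110000001000000000010000 = 29392912

29392912


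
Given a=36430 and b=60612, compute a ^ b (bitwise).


36430 ^ 60612 = 25226

25226


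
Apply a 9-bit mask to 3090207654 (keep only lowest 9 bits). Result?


3090207654 & 511 = 422

422


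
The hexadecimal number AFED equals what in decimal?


AFED hex = 45037 decimal

45037


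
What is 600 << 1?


0b1001011000 << 1 = 0b10010110000 = 1200

1200


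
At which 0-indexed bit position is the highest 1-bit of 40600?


0b1001111010011000. Highest set bit at position 15

15


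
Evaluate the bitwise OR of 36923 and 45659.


0b1001000000111011 | 0b1011001001011011 = 0b1011001001111011 = 45691

45691


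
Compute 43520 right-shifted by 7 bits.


0b1010101000000000 >> 7 = 0b101010100 = 340

340


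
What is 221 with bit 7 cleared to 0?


221 & ~(1 << 7) = 93

93


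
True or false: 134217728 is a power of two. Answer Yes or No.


0b1000000000000000000000000000. Only one bit set => Yes

Yes


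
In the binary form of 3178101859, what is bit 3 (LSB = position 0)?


0b10111101011011011111110001100011, position 3 = 0

0


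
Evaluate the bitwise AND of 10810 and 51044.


0b10101000111010 & 0b1100011101100100 = 0b1000100000 = 544

544


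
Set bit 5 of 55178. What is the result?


55178 | (1 << 5) = 55178 | 32 = 55210

55210


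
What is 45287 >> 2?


0b1011000011100111 >> 2 = 0b10110000111001 = 11321

11321


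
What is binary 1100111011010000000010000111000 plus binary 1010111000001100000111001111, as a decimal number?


1100111011010000000010000111000 + 1010111000001100000111001111 = 1110010010010001100011000000111 = 1917371911

1917371911


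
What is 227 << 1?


0b11100011 << 1 = 0b111000110 = 454

454


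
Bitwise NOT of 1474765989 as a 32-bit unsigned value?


~0b1010111111001110010010010100101 = 0b10101000000110001101101101011010 = 2820201306 (32-bit unsigned)

2820201306


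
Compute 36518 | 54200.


0b1000111010100110 | 0b1101001110111000 = 0b1101111110111110 = 57278

57278


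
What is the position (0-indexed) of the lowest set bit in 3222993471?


0b11000000000110101111101000111111. Lowest set bit at position 0

0


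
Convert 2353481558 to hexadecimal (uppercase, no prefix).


2353481558 = 8C474756 hex

8C474756


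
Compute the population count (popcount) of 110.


0b1101110 has 5 set bits

5


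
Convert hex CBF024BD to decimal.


CBF024BD hex = 3421512893 decimal

3421512893


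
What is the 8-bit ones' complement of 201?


201 ^ 255 = 54

54


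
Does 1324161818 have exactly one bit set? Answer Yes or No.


0b1001110111011010001101100011010. Multiple bits set => No

No


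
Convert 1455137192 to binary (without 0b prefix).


1455137192 = 1010110101110111010000110101000 in binary

1010110101110111010000110101000


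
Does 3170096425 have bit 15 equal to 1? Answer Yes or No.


0b10111100111100111101010100101001, bit 15 = 1. Yes

Yes


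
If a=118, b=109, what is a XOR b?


118 ^ 109 = 27

27


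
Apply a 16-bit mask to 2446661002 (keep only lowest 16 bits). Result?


2446661002 & 65535 = 5514

5514


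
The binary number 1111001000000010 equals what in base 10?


1111001000000010 in decimal = 61954

61954


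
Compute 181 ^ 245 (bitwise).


0b10110101 ^ 0b11110101 = 0b1000000 = 64

64


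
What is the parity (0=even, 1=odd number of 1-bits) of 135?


0b10000111 has 4 ones => parity 0

0


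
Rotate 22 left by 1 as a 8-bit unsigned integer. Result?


Rotate 0b10110 left by 1 (8-bit) = 0b101100 = 44

44


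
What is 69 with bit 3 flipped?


69 ^ (1 << 3) = 69 ^ 8 = 77

77


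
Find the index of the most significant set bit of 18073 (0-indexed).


0b100011010011001. Highest set bit at position 14

14


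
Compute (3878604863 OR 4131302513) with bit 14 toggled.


Step 1: 3878604863 | 4131302513 = 4148100223
Step 2: 4148100223 ^ (1 << 14) = 4148100223 ^ 16384 = 4148083839

4148083839


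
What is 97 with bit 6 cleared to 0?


97 & ~(1 << 6) = 33

33


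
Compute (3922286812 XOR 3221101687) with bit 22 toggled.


Step 1: 3922286812 ^ 3221101687 = 1446462635
Step 2: 1446462635 ^ (1 << 22) = 1446462635 ^ 4194304 = 1450656939

1450656939


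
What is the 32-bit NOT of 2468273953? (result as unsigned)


~0b10010011000111101101111100100001 = 0b1101100111000010010000011011110 = 1826693342 (32-bit unsigned)

1826693342


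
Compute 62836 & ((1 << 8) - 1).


62836 & 255 = 116

116


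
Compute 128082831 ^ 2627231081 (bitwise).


0b111101000100110001110001111 ^ 0b10011100100110000101110101101001 = 0b10011011001110100011111011100110 = 2604285670

2604285670


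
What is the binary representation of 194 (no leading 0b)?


194 = 11000010 in binary

11000010


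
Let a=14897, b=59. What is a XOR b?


14897 ^ 59 = 14858

14858


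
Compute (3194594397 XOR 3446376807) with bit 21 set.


Step 1: 3194594397 ^ 3446376807 = 1929522490
Step 2: 1929522490 | (1 << 21) = 1929522490 | 2097152 = 1931619642

1931619642


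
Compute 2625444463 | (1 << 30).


2625444463 | (1 << 30) = 2625444463 | 1073741824 = 3699186287

3699186287


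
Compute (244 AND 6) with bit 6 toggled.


Step 1: 244 & 6 = 4
Step 2: 4 ^ (1 << 6) = 4 ^ 64 = 68

68


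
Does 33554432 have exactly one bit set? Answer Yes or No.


0b10000000000000000000000000. Only one bit set => Yes

Yes


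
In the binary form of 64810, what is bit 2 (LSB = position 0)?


0b1111110100101010, position 2 = 0

0


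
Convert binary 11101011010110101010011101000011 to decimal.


11101011010110101010011101000011 in decimal = 3948586819

3948586819


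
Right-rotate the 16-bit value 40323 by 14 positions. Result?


Rotate 0b1001110110000011 right by 14 (16-bit) = 0b111011000001110 = 30222

30222


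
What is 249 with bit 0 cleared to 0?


249 & ~(1 << 0) = 248

248


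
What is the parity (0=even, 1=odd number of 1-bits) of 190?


0b10111110 has 6 ones => parity 0

0


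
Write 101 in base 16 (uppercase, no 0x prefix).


101 = 65 hex

65


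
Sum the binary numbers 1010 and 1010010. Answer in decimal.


1010 + 1010010 = 1011100 = 92

92


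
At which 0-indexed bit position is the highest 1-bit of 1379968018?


0b1010010010000001010010000010010. Highest set bit at position 30

30


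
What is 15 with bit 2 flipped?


15 ^ (1 << 2) = 15 ^ 4 = 11

11


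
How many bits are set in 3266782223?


0b11000010101101110010010000001111 has 15 set bits

15


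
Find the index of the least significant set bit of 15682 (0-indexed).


0b11110101000010. Lowest set bit at position 1

1


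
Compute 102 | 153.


0b1100110 | 0b10011001 = 0b11111111 = 255

255


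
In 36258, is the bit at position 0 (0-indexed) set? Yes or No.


0b1000110110100010, bit 0 = 0. No

No


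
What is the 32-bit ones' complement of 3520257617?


3520257617 ^ 4294967295 = 774709678

774709678


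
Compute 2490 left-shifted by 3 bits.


0b100110111010 << 3 = 0b100110111010000 = 19920

19920


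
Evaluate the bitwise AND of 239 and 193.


0b11101111 & 0b11000001 = 0b11000001 = 193

193


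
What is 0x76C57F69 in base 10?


76C57F69 hex = 1992654697 decimal

1992654697


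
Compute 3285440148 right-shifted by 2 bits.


0b11000011110100111101011010010100 >> 2 = 0b110000111101001111010110100101 = 821360037

821360037


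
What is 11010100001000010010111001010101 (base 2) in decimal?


11010100001000010010111001010101 in decimal = 3558944341

3558944341


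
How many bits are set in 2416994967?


0b10010000000100000110101010010111 has 12 set bits

12


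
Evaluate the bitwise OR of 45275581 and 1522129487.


0b10101100101101100110111101 | 0b1011010101110011101101001001111 = 0b1011010101110111101101111111111 = 1522260991

1522260991


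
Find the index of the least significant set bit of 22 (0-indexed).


0b10110. Lowest set bit at position 1

1


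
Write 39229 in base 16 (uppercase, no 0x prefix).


39229 = 993D hex

993D


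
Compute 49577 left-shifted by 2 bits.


0b1100000110101001 << 2 = 0b110000011010100100 = 198308

198308


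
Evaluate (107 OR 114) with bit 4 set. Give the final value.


Step 1: 107 | 114 = 123
Step 2: 123 | (1 << 4) = 123 | 16 = 123

123


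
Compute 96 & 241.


0b1100000 & 0b11110001 = 0b1100000 = 96

96


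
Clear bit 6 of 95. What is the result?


95 & ~(1 << 6) = 31

31


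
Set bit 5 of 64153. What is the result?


64153 | (1 << 5) = 64153 | 32 = 64185

64185


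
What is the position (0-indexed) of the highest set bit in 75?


0b1001011. Highest set bit at position 6

6


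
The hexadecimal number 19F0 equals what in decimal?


19F0 hex = 6640 decimal

6640


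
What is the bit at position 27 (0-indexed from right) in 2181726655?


0b10000010000010101000000110111111, position 27 = 0

0


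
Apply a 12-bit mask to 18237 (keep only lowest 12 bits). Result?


18237 & 4095 = 1853

1853


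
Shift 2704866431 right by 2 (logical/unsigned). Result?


0b10100001001110001111110001111111 >> 2 = 0b101000010011100011111100011111 = 676216607

676216607


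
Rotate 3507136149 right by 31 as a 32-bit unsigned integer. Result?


Rotate 0b11010001000010101010011010010101 right by 31 (32-bit) = 0b10100010000101010100110100101011 = 2719305003

2719305003


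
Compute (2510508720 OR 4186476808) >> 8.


Step 1: 2510508720 | 4186476808 = 4255896504
Step 2: 4255896504 >> 8 = 16624595

16624595


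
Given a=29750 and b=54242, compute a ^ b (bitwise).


29750 ^ 54242 = 42964

42964


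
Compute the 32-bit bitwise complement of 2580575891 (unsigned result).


~0b10011001110100000111011010010011 = 0b1100110001011111000100101101100 = 1714391404 (32-bit unsigned)

1714391404


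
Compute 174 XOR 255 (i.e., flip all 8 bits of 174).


174 ^ 255 = 81

81


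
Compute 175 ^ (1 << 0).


175 ^ (1 << 0) = 175 ^ 1 = 174

174


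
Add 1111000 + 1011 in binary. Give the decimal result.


1111000 + 1011 = 10000011 = 131

131


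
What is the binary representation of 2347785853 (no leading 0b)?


2347785853 = 10001011111100000101111001111101 in binary

10001011111100000101111001111101


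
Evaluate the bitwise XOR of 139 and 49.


0b10001011 ^ 0b110001 = 0b10111010 = 186

186


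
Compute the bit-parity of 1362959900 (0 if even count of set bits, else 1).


0b1010001001111010001111000011100 has 15 ones => parity 1

1


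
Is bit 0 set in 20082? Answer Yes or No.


0b100111001110010, bit 0 = 0. No

No


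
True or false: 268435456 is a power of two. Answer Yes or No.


0b10000000000000000000000000000. Only one bit set => Yes

Yes


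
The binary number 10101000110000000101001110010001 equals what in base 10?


10101000110000000101001110010001 in decimal = 2831176593

2831176593


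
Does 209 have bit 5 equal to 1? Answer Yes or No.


0b11010001, bit 5 = 0. No

No


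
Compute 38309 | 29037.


0b1001010110100101 | 0b111000101101101 = 0b1111010111101101 = 62957

62957


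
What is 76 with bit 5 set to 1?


76 | (1 << 5) = 76 | 32 = 108

108


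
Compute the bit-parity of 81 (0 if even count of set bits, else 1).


0b1010001 has 3 ones => parity 1

1


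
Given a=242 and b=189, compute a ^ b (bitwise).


242 ^ 189 = 79

79


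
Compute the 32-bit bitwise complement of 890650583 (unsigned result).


~0b110101000101100011111111010111 = 0b11001010111010011100000000101000 = 3404316712 (32-bit unsigned)

3404316712


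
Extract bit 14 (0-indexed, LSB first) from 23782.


0b101110011100110, position 14 = 1

1


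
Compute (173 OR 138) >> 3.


Step 1: 173 | 138 = 175
Step 2: 175 >> 3 = 21

21


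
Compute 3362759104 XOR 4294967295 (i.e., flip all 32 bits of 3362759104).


3362759104 ^ 4294967295 = 932208191

932208191


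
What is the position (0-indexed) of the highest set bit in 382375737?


0b10110110010101001011100111001. Highest set bit at position 28

28


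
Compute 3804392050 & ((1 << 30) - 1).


3804392050 & 1073741823 = 583166578

583166578


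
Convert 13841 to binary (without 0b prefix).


13841 = 11011000010001 in binary

11011000010001


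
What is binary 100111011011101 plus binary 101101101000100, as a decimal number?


100111011011101 + 101101101000100 = 1010101000100001 = 43553

43553


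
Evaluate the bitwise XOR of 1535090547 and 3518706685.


0b1011011011111111001111101110011 ^ 0b11010001101110110011001111111101 = 0b10001010110001001010110010001110 = 2328145038

2328145038


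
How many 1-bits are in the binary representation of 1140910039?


0b1000100000000001110011111010111 has 14 set bits

14


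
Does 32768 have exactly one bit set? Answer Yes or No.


0b1000000000000000. Only one bit set => Yes

Yes


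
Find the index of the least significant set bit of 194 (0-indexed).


0b11000010. Lowest set bit at position 1

1


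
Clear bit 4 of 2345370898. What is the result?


2345370898 & ~(1 << 4) = 2345370882

2345370882


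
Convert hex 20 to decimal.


20 hex = 32 decimal

32


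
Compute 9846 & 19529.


0b10011001110110 & 0b100110001001001 = 0b10001000000 = 1088

1088


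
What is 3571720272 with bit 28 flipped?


3571720272 ^ (1 << 28) = 3571720272 ^ 268435456 = 3303284816

3303284816


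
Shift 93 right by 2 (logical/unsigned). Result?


0b1011101 >> 2 = 0b10111 = 23

23


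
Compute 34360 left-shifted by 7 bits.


0b1000011000111000 << 7 = 0b10000110001110000000000 = 4398080

4398080


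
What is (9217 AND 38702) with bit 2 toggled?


Step 1: 9217 & 38702 = 1024
Step 2: 1024 ^ (1 << 2) = 1024 ^ 4 = 1028

1028


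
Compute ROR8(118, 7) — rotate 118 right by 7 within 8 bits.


Rotate 0b1110110 right by 7 (8-bit) = 0b11101100 = 236

236


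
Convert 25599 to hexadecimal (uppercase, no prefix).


25599 = 63FF hex

63FF


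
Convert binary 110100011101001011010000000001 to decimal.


110100011101001011010000000001 in decimal = 880063489

880063489


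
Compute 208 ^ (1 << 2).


208 ^ (1 << 2) = 208 ^ 4 = 212

212


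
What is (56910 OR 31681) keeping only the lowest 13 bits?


Step 1: 56910 | 31681 = 65487
Step 2: 65487 & 8191 = 8143

8143


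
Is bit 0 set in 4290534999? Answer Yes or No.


0b11111111101111000101111001010111, bit 0 = 1. Yes

Yes


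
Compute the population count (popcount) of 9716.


0b10010111110100 has 8 set bits

8


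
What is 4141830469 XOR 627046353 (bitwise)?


0b11110110110111110101000101000101 ^ 0b100101010111111111011111010001 = 0b11010011100000001010011010010100 = 3548423828

3548423828


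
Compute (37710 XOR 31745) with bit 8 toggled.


Step 1: 37710 ^ 31745 = 61263
Step 2: 61263 ^ (1 << 8) = 61263 ^ 256 = 61007

61007


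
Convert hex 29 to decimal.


29 hex = 41 decimal

41


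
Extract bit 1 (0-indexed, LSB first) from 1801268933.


0b1101011010111010010111011000101, position 1 = 0

0


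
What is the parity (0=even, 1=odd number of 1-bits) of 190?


0b10111110 has 6 ones => parity 0

0


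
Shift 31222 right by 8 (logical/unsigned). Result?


0b111100111110110 >> 8 = 0b1111001 = 121

121


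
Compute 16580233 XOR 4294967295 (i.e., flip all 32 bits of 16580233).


16580233 ^ 4294967295 = 4278387062

4278387062


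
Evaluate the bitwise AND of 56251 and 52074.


0b1101101110111011 & 0b1100101101101010 = 0b1100101100101010 = 52010

52010


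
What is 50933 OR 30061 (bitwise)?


0b1100011011110101 | 0b111010101101101 = 0b1111011111111101 = 63485

63485


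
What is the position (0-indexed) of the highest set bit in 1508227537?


0b1011001111001011011100111010001. Highest set bit at position 30

30


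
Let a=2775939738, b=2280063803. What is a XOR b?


2775939738 ^ 2280063803 = 580024737

580024737


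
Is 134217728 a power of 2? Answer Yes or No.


0b1000000000000000000000000000. Only one bit set => Yes

Yes


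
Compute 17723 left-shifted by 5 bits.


0b100010100111011 << 5 = 0b10001010011101100000 = 567136

567136


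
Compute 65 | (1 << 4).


65 | (1 << 4) = 65 | 16 = 81

81


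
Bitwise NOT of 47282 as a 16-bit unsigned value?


~0b1011100010110010 = 0b100011101001101 = 18253 (16-bit unsigned)

18253


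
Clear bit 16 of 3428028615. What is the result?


3428028615 & ~(1 << 16) = 3427963079

3427963079


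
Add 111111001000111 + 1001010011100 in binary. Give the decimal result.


111111001000111 + 1001010011100 = 1001000011100011 = 37091

37091


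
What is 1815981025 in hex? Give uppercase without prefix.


1815981025 = 6C3DABE1 hex

6C3DABE1


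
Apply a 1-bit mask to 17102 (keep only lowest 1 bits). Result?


17102 & 1 = 0

0


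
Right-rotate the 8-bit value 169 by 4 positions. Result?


Rotate 0b10101001 right by 4 (8-bit) = 0b10011010 = 154

154


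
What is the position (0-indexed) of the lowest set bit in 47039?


0b1011011110111111. Lowest set bit at position 0

0


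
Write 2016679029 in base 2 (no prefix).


2016679029 = 1111000001101000001010001110101 in binary

1111000001101000001010001110101


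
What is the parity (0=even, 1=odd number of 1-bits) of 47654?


0b1011101000100110 has 8 ones => parity 0

0


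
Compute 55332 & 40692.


0b1101100000100100 & 0b1001111011110100 = 0b1001100000100100 = 38948

38948


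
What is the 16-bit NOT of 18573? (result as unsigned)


~0b100100010001101 = 0b1011011101110010 = 46962 (16-bit unsigned)

46962


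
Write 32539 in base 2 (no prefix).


32539 = 111111100011011 in binary

111111100011011


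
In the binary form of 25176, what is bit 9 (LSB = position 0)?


0b110001001011000, position 9 = 1

1


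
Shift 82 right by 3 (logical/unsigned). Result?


0b1010010 >> 3 = 0b1010 = 10

10


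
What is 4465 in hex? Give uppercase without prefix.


4465 = 1171 hex

1171


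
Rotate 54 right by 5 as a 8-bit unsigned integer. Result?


Rotate 0b110110 right by 5 (8-bit) = 0b10110001 = 177

177


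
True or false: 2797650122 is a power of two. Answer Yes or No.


0b10100110110000001100000011001010. Multiple bits set => No

No


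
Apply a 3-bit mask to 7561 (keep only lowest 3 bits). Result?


7561 & 7 = 1

1


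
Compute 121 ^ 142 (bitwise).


0b1111001 ^ 0b10001110 = 0b11110111 = 247

247


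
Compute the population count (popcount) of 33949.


0b1000010010011101 has 7 set bits

7


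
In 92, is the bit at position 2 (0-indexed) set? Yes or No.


0b1011100, bit 2 = 1. Yes

Yes


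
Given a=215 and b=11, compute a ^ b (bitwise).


215 ^ 11 = 220

220


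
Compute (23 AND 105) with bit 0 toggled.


Step 1: 23 & 105 = 1
Step 2: 1 ^ (1 << 0) = 1 ^ 1 = 0

0


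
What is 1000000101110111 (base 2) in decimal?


1000000101110111 in decimal = 33143

33143


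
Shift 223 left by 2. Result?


0b11011111 << 2 = 0b1101111100 = 892

892


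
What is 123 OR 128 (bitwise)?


0b1111011 | 0b10000000 = 0b11111011 = 251

251


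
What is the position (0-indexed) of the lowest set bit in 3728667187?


0b11011110001111101111001000110011. Lowest set bit at position 0

0


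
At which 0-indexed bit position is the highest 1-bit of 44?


0b101100. Highest set bit at position 5

5


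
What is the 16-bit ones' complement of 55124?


55124 ^ 65535 = 10411

10411


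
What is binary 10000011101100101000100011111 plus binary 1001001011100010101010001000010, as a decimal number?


10000011101100101000100011111 + 1001001011100010101010001000010 = 1011001111001111010010101100001 = 1508353377

1508353377


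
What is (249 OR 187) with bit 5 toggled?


Step 1: 249 | 187 = 251
Step 2: 251 ^ (1 << 5) = 251 ^ 32 = 219

219


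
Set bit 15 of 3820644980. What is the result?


3820644980 | (1 << 15) = 3820644980 | 32768 = 3820677748

3820677748


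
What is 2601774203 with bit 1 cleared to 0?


2601774203 & ~(1 << 1) = 2601774201

2601774201


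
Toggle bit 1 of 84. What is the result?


84 ^ (1 << 1) = 84 ^ 2 = 86

86


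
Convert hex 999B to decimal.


999B hex = 39323 decimal

39323


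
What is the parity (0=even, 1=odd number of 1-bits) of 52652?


0b1100110110101100 has 9 ones => parity 1

1


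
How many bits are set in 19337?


0b100101110001001 has 7 set bits

7


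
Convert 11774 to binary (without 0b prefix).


11774 = 10110111111110 in binary

10110111111110


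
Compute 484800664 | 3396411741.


0b11100111001010111100010011000 | 0b11001010011100010010000101011101 = 0b11011110111101010111100111011101 = 3740629469

3740629469


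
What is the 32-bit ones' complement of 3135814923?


3135814923 ^ 4294967295 = 1159152372

1159152372


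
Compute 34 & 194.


0b100010 & 0b11000010 = 0b10 = 2

2


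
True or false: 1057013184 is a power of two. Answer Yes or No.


0b111111000000001011110111000000. Multiple bits set => No

No


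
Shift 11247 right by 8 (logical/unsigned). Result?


0b10101111101111 >> 8 = 0b101011 = 43

43


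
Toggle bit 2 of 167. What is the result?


167 ^ (1 << 2) = 167 ^ 4 = 163

163


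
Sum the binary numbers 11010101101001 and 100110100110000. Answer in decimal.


11010101101001 + 100110100110000 = 1000001010011001 = 33433

33433


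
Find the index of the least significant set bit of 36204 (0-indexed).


0b1000110101101100. Lowest set bit at position 2

2


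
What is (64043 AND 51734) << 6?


Step 1: 64043 & 51734 = 51714
Step 2: 51714 << 6 = 3309696

3309696


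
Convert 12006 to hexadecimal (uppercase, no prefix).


12006 = 2EE6 hex

2EE6


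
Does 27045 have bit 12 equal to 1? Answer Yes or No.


0b110100110100101, bit 12 = 0. No

No


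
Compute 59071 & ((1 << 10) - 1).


59071 & 1023 = 703

703
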